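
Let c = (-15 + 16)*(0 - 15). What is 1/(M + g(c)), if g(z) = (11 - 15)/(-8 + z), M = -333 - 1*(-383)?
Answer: 23/1154 ≈ 0.019931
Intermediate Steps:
c = -15 (c = 1*(-15) = -15)
M = 50 (M = -333 + 383 = 50)
g(z) = -4/(-8 + z)
1/(M + g(c)) = 1/(50 - 4/(-8 - 15)) = 1/(50 - 4/(-23)) = 1/(50 - 4*(-1/23)) = 1/(50 + 4/23) = 1/(1154/23) = 23/1154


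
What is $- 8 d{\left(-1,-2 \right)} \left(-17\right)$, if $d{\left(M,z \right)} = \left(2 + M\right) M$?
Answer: $-136$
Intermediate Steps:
$d{\left(M,z \right)} = M \left(2 + M\right)$
$- 8 d{\left(-1,-2 \right)} \left(-17\right) = - 8 \left(- (2 - 1)\right) \left(-17\right) = - 8 \left(\left(-1\right) 1\right) \left(-17\right) = \left(-8\right) \left(-1\right) \left(-17\right) = 8 \left(-17\right) = -136$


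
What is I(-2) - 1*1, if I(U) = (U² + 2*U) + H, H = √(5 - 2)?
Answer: -1 + √3 ≈ 0.73205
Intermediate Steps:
H = √3 ≈ 1.7320
I(U) = √3 + U² + 2*U (I(U) = (U² + 2*U) + √3 = √3 + U² + 2*U)
I(-2) - 1*1 = (√3 + (-2)² + 2*(-2)) - 1*1 = (√3 + 4 - 4) - 1 = √3 - 1 = -1 + √3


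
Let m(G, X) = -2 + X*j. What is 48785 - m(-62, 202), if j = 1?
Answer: 48585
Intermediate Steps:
m(G, X) = -2 + X (m(G, X) = -2 + X*1 = -2 + X)
48785 - m(-62, 202) = 48785 - (-2 + 202) = 48785 - 1*200 = 48785 - 200 = 48585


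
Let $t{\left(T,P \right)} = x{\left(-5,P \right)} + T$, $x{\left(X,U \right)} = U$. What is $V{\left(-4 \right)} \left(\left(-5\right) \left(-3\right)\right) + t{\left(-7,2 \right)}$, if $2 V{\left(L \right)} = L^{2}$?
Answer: $115$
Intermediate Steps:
$V{\left(L \right)} = \frac{L^{2}}{2}$
$t{\left(T,P \right)} = P + T$
$V{\left(-4 \right)} \left(\left(-5\right) \left(-3\right)\right) + t{\left(-7,2 \right)} = \frac{\left(-4\right)^{2}}{2} \left(\left(-5\right) \left(-3\right)\right) + \left(2 - 7\right) = \frac{1}{2} \cdot 16 \cdot 15 - 5 = 8 \cdot 15 - 5 = 120 - 5 = 115$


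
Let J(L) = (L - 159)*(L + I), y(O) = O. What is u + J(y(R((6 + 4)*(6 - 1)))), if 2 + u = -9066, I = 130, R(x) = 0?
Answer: -29738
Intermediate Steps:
u = -9068 (u = -2 - 9066 = -9068)
J(L) = (-159 + L)*(130 + L) (J(L) = (L - 159)*(L + 130) = (-159 + L)*(130 + L))
u + J(y(R((6 + 4)*(6 - 1)))) = -9068 + (-20670 + 0² - 29*0) = -9068 + (-20670 + 0 + 0) = -9068 - 20670 = -29738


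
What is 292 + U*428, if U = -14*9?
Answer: -53636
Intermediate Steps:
U = -126
292 + U*428 = 292 - 126*428 = 292 - 53928 = -53636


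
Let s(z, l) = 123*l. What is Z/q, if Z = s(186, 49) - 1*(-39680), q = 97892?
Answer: 45707/97892 ≈ 0.46691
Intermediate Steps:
Z = 45707 (Z = 123*49 - 1*(-39680) = 6027 + 39680 = 45707)
Z/q = 45707/97892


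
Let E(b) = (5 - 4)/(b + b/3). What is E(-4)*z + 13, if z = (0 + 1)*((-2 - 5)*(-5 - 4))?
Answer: 19/16 ≈ 1.1875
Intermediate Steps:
E(b) = 3/(4*b) (E(b) = 1/(b + b*(1/3)) = 1/(b + b/3) = 1/(4*b/3) = 1*(3/(4*b)) = 3/(4*b))
z = 63 (z = 1*(-7*(-9)) = 1*63 = 63)
E(-4)*z + 13 = ((3/4)/(-4))*63 + 13 = ((3/4)*(-1/4))*63 + 13 = -3/16*63 + 13 = -189/16 + 13 = 19/16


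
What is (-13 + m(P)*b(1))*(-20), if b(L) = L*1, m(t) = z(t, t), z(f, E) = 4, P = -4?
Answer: 180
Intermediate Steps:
m(t) = 4
b(L) = L
(-13 + m(P)*b(1))*(-20) = (-13 + 4*1)*(-20) = (-13 + 4)*(-20) = -9*(-20) = 180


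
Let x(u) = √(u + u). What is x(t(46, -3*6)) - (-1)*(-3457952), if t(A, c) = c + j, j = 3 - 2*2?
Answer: -3457952 + I*√38 ≈ -3.458e+6 + 6.1644*I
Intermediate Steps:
j = -1 (j = 3 - 4 = -1)
t(A, c) = -1 + c (t(A, c) = c - 1 = -1 + c)
x(u) = √2*√u (x(u) = √(2*u) = √2*√u)
x(t(46, -3*6)) - (-1)*(-3457952) = √2*√(-1 - 3*6) - (-1)*(-3457952) = √2*√(-1 - 18) - 1*3457952 = √2*√(-19) - 3457952 = √2*(I*√19) - 3457952 = I*√38 - 3457952 = -3457952 + I*√38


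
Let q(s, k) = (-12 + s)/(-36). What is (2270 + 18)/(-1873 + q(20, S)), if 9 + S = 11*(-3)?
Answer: -20592/16859 ≈ -1.2214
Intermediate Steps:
S = -42 (S = -9 + 11*(-3) = -9 - 33 = -42)
q(s, k) = ⅓ - s/36 (q(s, k) = (-12 + s)*(-1/36) = ⅓ - s/36)
(2270 + 18)/(-1873 + q(20, S)) = (2270 + 18)/(-1873 + (⅓ - 1/36*20)) = 2288/(-1873 + (⅓ - 5/9)) = 2288/(-1873 - 2/9) = 2288/(-16859/9) = 2288*(-9/16859) = -20592/16859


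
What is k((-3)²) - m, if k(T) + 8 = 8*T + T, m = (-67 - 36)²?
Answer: -10536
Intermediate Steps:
m = 10609 (m = (-103)² = 10609)
k(T) = -8 + 9*T (k(T) = -8 + (8*T + T) = -8 + 9*T)
k((-3)²) - m = (-8 + 9*(-3)²) - 1*10609 = (-8 + 9*9) - 10609 = (-8 + 81) - 10609 = 73 - 10609 = -10536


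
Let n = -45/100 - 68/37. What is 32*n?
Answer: -13544/185 ≈ -73.211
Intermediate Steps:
n = -1693/740 (n = -45*1/100 - 68*1/37 = -9/20 - 68/37 = -1693/740 ≈ -2.2878)
32*n = 32*(-1693/740) = -13544/185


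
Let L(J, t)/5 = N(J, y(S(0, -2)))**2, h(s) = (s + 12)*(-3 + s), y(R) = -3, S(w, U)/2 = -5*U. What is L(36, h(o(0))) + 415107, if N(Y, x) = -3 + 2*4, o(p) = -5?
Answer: 415232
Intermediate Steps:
S(w, U) = -10*U (S(w, U) = 2*(-5*U) = -10*U)
N(Y, x) = 5 (N(Y, x) = -3 + 8 = 5)
h(s) = (-3 + s)*(12 + s) (h(s) = (12 + s)*(-3 + s) = (-3 + s)*(12 + s))
L(J, t) = 125 (L(J, t) = 5*5**2 = 5*25 = 125)
L(36, h(o(0))) + 415107 = 125 + 415107 = 415232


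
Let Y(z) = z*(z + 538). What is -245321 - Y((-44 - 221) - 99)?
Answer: -181985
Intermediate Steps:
Y(z) = z*(538 + z)
-245321 - Y((-44 - 221) - 99) = -245321 - ((-44 - 221) - 99)*(538 + ((-44 - 221) - 99)) = -245321 - (-265 - 99)*(538 + (-265 - 99)) = -245321 - (-364)*(538 - 364) = -245321 - (-364)*174 = -245321 - 1*(-63336) = -245321 + 63336 = -181985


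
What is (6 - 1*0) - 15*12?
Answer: -174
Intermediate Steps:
(6 - 1*0) - 15*12 = (6 + 0) - 180 = 6 - 180 = -174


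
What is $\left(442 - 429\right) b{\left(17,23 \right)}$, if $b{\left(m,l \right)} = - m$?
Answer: $-221$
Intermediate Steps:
$\left(442 - 429\right) b{\left(17,23 \right)} = \left(442 - 429\right) \left(\left(-1\right) 17\right) = 13 \left(-17\right) = -221$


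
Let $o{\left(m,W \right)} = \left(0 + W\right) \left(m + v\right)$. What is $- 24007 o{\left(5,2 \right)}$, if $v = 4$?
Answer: $-432126$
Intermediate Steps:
$o{\left(m,W \right)} = W \left(4 + m\right)$ ($o{\left(m,W \right)} = \left(0 + W\right) \left(m + 4\right) = W \left(4 + m\right)$)
$- 24007 o{\left(5,2 \right)} = - 24007 \cdot 2 \left(4 + 5\right) = - 24007 \cdot 2 \cdot 9 = \left(-24007\right) 18 = -432126$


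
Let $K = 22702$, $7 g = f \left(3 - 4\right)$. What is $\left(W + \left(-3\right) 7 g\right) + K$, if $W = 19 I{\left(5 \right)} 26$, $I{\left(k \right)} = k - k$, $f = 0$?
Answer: $22702$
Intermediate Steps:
$g = 0$ ($g = \frac{0 \left(3 - 4\right)}{7} = \frac{0 \left(-1\right)}{7} = \frac{1}{7} \cdot 0 = 0$)
$I{\left(k \right)} = 0$
$W = 0$ ($W = 19 \cdot 0 \cdot 26 = 0 \cdot 26 = 0$)
$\left(W + \left(-3\right) 7 g\right) + K = \left(0 + \left(-3\right) 7 \cdot 0\right) + 22702 = \left(0 - 0\right) + 22702 = \left(0 + 0\right) + 22702 = 0 + 22702 = 22702$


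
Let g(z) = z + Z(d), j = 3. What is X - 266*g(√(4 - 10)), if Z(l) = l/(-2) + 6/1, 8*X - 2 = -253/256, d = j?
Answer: -2451197/2048 - 266*I*√6 ≈ -1196.9 - 651.56*I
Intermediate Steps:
d = 3
X = 259/2048 (X = ¼ + (-253/256)/8 = ¼ + (-253*1/256)/8 = ¼ + (⅛)*(-253/256) = ¼ - 253/2048 = 259/2048 ≈ 0.12646)
Z(l) = 6 - l/2 (Z(l) = l*(-½) + 6*1 = -l/2 + 6 = 6 - l/2)
g(z) = 9/2 + z (g(z) = z + (6 - ½*3) = z + (6 - 3/2) = z + 9/2 = 9/2 + z)
X - 266*g(√(4 - 10)) = 259/2048 - 266*(9/2 + √(4 - 10)) = 259/2048 - 266*(9/2 + √(-6)) = 259/2048 - 266*(9/2 + I*√6) = 259/2048 + (-1197 - 266*I*√6) = -2451197/2048 - 266*I*√6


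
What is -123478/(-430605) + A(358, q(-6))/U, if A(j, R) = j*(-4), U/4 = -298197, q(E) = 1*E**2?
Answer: 4108325084/14267235465 ≈ 0.28796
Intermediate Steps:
q(E) = E**2
U = -1192788 (U = 4*(-298197) = -1192788)
A(j, R) = -4*j
-123478/(-430605) + A(358, q(-6))/U = -123478/(-430605) - 4*358/(-1192788) = -123478*(-1/430605) - 1432*(-1/1192788) = 123478/430605 + 358/298197 = 4108325084/14267235465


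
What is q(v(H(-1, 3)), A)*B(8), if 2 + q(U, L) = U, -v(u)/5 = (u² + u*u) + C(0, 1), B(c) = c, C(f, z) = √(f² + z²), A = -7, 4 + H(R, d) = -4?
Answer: -5176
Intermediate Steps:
H(R, d) = -8 (H(R, d) = -4 - 4 = -8)
v(u) = -5 - 10*u² (v(u) = -5*((u² + u*u) + √(0² + 1²)) = -5*((u² + u²) + √(0 + 1)) = -5*(2*u² + √1) = -5*(2*u² + 1) = -5*(1 + 2*u²) = -5 - 10*u²)
q(U, L) = -2 + U
q(v(H(-1, 3)), A)*B(8) = (-2 + (-5 - 10*(-8)²))*8 = (-2 + (-5 - 10*64))*8 = (-2 + (-5 - 640))*8 = (-2 - 645)*8 = -647*8 = -5176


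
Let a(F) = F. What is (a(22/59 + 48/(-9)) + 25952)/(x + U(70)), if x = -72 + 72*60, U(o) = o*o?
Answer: 2296313/809598 ≈ 2.8364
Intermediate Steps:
U(o) = o²
x = 4248 (x = -72 + 4320 = 4248)
(a(22/59 + 48/(-9)) + 25952)/(x + U(70)) = ((22/59 + 48/(-9)) + 25952)/(4248 + 70²) = ((22*(1/59) + 48*(-⅑)) + 25952)/(4248 + 4900) = ((22/59 - 16/3) + 25952)/9148 = (-878/177 + 25952)*(1/9148) = (4592626/177)*(1/9148) = 2296313/809598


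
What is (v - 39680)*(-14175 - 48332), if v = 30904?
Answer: 548561432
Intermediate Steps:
(v - 39680)*(-14175 - 48332) = (30904 - 39680)*(-14175 - 48332) = -8776*(-62507) = 548561432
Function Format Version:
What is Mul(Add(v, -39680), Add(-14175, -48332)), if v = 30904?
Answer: 548561432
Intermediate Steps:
Mul(Add(v, -39680), Add(-14175, -48332)) = Mul(Add(30904, -39680), Add(-14175, -48332)) = Mul(-8776, -62507) = 548561432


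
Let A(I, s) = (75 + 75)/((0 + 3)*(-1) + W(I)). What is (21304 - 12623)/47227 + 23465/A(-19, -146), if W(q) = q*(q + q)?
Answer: 159356768039/1416810 ≈ 1.1248e+5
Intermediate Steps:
W(q) = 2*q² (W(q) = q*(2*q) = 2*q²)
A(I, s) = 150/(-3 + 2*I²) (A(I, s) = (75 + 75)/((0 + 3)*(-1) + 2*I²) = 150/(3*(-1) + 2*I²) = 150/(-3 + 2*I²))
(21304 - 12623)/47227 + 23465/A(-19, -146) = (21304 - 12623)/47227 + 23465/((150/(-3 + 2*(-19)²))) = 8681*(1/47227) + 23465/((150/(-3 + 2*361))) = 8681/47227 + 23465/((150/(-3 + 722))) = 8681/47227 + 23465/((150/719)) = 8681/47227 + 23465/((150*(1/719))) = 8681/47227 + 23465/(150/719) = 8681/47227 + 23465*(719/150) = 8681/47227 + 3374267/30 = 159356768039/1416810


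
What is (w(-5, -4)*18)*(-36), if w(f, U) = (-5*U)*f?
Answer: 64800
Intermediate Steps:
w(f, U) = -5*U*f
(w(-5, -4)*18)*(-36) = (-5*(-4)*(-5)*18)*(-36) = -100*18*(-36) = -1800*(-36) = 64800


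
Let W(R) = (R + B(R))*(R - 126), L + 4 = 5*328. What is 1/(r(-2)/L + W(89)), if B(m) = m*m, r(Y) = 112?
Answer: -409/121215302 ≈ -3.3742e-6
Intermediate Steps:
L = 1636 (L = -4 + 5*328 = -4 + 1640 = 1636)
B(m) = m²
W(R) = (-126 + R)*(R + R²) (W(R) = (R + R²)*(R - 126) = (R + R²)*(-126 + R) = (-126 + R)*(R + R²))
1/(r(-2)/L + W(89)) = 1/(112/1636 + 89*(-126 + 89² - 125*89)) = 1/(112*(1/1636) + 89*(-126 + 7921 - 11125)) = 1/(28/409 + 89*(-3330)) = 1/(28/409 - 296370) = 1/(-121215302/409) = -409/121215302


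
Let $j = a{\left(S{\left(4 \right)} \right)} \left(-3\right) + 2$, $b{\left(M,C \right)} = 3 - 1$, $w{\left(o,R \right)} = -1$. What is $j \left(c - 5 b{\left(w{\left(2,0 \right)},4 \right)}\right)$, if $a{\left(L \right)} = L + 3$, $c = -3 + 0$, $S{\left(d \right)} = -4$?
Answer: $-65$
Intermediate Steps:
$b{\left(M,C \right)} = 2$ ($b{\left(M,C \right)} = 3 - 1 = 2$)
$c = -3$
$a{\left(L \right)} = 3 + L$
$j = 5$ ($j = \left(3 - 4\right) \left(-3\right) + 2 = \left(-1\right) \left(-3\right) + 2 = 3 + 2 = 5$)
$j \left(c - 5 b{\left(w{\left(2,0 \right)},4 \right)}\right) = 5 \left(-3 - 10\right) = 5 \left(-13\right) = -65$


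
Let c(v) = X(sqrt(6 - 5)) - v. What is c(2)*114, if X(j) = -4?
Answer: -684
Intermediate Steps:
c(v) = -4 - v
c(2)*114 = (-4 - 1*2)*114 = (-4 - 2)*114 = -6*114 = -684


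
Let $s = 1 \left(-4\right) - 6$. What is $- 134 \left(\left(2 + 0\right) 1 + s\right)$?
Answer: $1072$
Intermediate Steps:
$s = -10$ ($s = -4 - 6 = -10$)
$- 134 \left(\left(2 + 0\right) 1 + s\right) = - 134 \left(\left(2 + 0\right) 1 - 10\right) = - 134 \left(2 \cdot 1 - 10\right) = - 134 \left(2 - 10\right) = \left(-134\right) \left(-8\right) = 1072$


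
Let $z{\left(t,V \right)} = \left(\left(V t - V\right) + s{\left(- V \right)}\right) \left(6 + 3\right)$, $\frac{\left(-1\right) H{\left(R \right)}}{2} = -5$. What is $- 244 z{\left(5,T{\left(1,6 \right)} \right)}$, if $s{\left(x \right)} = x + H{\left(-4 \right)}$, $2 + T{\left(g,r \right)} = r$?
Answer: $-48312$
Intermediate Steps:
$H{\left(R \right)} = 10$ ($H{\left(R \right)} = \left(-2\right) \left(-5\right) = 10$)
$T{\left(g,r \right)} = -2 + r$
$s{\left(x \right)} = 10 + x$ ($s{\left(x \right)} = x + 10 = 10 + x$)
$z{\left(t,V \right)} = 90 - 18 V + 9 V t$ ($z{\left(t,V \right)} = \left(\left(V t - V\right) - \left(-10 + V\right)\right) \left(6 + 3\right) = \left(\left(- V + V t\right) - \left(-10 + V\right)\right) 9 = \left(10 - 2 V + V t\right) 9 = 90 - 18 V + 9 V t$)
$- 244 z{\left(5,T{\left(1,6 \right)} \right)} = - 244 \left(90 - 18 \left(-2 + 6\right) + 9 \left(-2 + 6\right) 5\right) = - 244 \left(90 - 72 + 9 \cdot 4 \cdot 5\right) = - 244 \left(90 - 72 + 180\right) = \left(-244\right) 198 = -48312$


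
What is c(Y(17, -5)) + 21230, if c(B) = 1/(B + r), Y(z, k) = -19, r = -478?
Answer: 10551309/497 ≈ 21230.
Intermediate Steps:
c(B) = 1/(-478 + B) (c(B) = 1/(B - 478) = 1/(-478 + B))
c(Y(17, -5)) + 21230 = 1/(-478 - 19) + 21230 = 1/(-497) + 21230 = -1/497 + 21230 = 10551309/497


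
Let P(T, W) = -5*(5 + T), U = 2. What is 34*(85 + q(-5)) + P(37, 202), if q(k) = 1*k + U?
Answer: 2578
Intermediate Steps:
P(T, W) = -25 - 5*T
q(k) = 2 + k (q(k) = 1*k + 2 = k + 2 = 2 + k)
34*(85 + q(-5)) + P(37, 202) = 34*(85 + (2 - 5)) + (-25 - 5*37) = 34*(85 - 3) + (-25 - 185) = 34*82 - 210 = 2788 - 210 = 2578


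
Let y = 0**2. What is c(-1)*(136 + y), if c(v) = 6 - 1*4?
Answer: 272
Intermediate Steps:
c(v) = 2 (c(v) = 6 - 4 = 2)
y = 0
c(-1)*(136 + y) = 2*(136 + 0) = 2*136 = 272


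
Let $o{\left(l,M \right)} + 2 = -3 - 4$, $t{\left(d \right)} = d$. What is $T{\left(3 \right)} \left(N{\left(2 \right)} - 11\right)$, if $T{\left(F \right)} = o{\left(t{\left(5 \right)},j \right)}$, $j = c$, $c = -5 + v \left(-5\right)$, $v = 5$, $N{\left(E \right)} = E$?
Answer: $81$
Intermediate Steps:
$c = -30$ ($c = -5 + 5 \left(-5\right) = -5 - 25 = -30$)
$j = -30$
$o{\left(l,M \right)} = -9$ ($o{\left(l,M \right)} = -2 - 7 = -9$)
$T{\left(F \right)} = -9$
$T{\left(3 \right)} \left(N{\left(2 \right)} - 11\right) = - 9 \left(2 - 11\right) = \left(-9\right) \left(-9\right) = 81$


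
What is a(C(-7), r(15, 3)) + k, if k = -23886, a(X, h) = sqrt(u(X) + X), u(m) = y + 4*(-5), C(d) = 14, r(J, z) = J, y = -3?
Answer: -23886 + 3*I ≈ -23886.0 + 3.0*I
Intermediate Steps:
u(m) = -23 (u(m) = -3 + 4*(-5) = -3 - 20 = -23)
a(X, h) = sqrt(-23 + X)
a(C(-7), r(15, 3)) + k = sqrt(-23 + 14) - 23886 = sqrt(-9) - 23886 = 3*I - 23886 = -23886 + 3*I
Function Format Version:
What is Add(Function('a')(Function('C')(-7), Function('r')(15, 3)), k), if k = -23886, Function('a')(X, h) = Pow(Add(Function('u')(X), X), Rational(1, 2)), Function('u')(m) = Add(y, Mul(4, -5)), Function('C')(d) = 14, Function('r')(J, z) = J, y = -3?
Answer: Add(-23886, Mul(3, I)) ≈ Add(-23886., Mul(3.0000, I))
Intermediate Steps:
Function('u')(m) = -23 (Function('u')(m) = Add(-3, Mul(4, -5)) = Add(-3, -20) = -23)
Function('a')(X, h) = Pow(Add(-23, X), Rational(1, 2))
Add(Function('a')(Function('C')(-7), Function('r')(15, 3)), k) = Add(Pow(Add(-23, 14), Rational(1, 2)), -23886) = Add(Pow(-9, Rational(1, 2)), -23886) = Add(Mul(3, I), -23886) = Add(-23886, Mul(3, I))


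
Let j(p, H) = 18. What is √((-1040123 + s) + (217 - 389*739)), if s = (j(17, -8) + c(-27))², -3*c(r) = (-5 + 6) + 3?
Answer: I*√11943893/3 ≈ 1152.0*I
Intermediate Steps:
c(r) = -4/3 (c(r) = -((-5 + 6) + 3)/3 = -(1 + 3)/3 = -⅓*4 = -4/3)
s = 2500/9 (s = (18 - 4/3)² = (50/3)² = 2500/9 ≈ 277.78)
√((-1040123 + s) + (217 - 389*739)) = √((-1040123 + 2500/9) + (217 - 389*739)) = √(-9358607/9 + (217 - 287471)) = √(-9358607/9 - 287254) = √(-11943893/9) = I*√11943893/3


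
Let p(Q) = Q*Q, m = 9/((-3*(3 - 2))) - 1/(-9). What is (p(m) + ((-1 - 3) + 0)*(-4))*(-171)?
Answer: -37468/9 ≈ -4163.1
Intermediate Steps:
m = -26/9 (m = 9/((-3*1)) - 1*(-1/9) = 9/(-3) + 1/9 = 9*(-1/3) + 1/9 = -3 + 1/9 = -26/9 ≈ -2.8889)
p(Q) = Q**2
(p(m) + ((-1 - 3) + 0)*(-4))*(-171) = ((-26/9)**2 + ((-1 - 3) + 0)*(-4))*(-171) = (676/81 + (-4 + 0)*(-4))*(-171) = (676/81 - 4*(-4))*(-171) = (676/81 + 16)*(-171) = (1972/81)*(-171) = -37468/9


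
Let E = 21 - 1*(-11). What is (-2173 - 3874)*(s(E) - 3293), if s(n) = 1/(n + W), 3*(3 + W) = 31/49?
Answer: 85504549765/4294 ≈ 1.9913e+7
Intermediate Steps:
E = 32 (E = 21 + 11 = 32)
W = -410/147 (W = -3 + (31/49)/3 = -3 + (31*(1/49))/3 = -3 + (⅓)*(31/49) = -3 + 31/147 = -410/147 ≈ -2.7891)
s(n) = 1/(-410/147 + n) (s(n) = 1/(n - 410/147) = 1/(-410/147 + n))
(-2173 - 3874)*(s(E) - 3293) = (-2173 - 3874)*(147/(-410 + 147*32) - 3293) = -6047*(147/(-410 + 4704) - 3293) = -6047*(147/4294 - 3293) = -6047*(-14139995/4294) = 85504549765/4294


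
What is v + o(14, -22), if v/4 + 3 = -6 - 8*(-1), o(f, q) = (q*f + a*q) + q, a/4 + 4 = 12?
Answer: -1038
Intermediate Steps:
a = 32 (a = -16 + 4*12 = -16 + 48 = 32)
o(f, q) = 33*q + f*q (o(f, q) = (q*f + 32*q) + q = (f*q + 32*q) + q = (32*q + f*q) + q = 33*q + f*q)
v = -4 (v = -12 + 4*(-6 - 8*(-1)) = -12 + 4*(-6 + 8) = -12 + 4*2 = -12 + 8 = -4)
v + o(14, -22) = -4 - 22*(33 + 14) = -4 - 22*47 = -4 - 1034 = -1038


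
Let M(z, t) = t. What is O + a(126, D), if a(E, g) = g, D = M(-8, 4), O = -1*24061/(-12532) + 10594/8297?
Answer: 748310141/103978004 ≈ 7.1968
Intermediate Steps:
O = 332398125/103978004 (O = -24061*(-1/12532) + 10594*(1/8297) = 24061/12532 + 10594/8297 = 332398125/103978004 ≈ 3.1968)
D = 4
O + a(126, D) = 332398125/103978004 + 4 = 748310141/103978004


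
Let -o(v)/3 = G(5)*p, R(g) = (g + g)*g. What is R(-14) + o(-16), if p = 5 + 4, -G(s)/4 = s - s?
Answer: 392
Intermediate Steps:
G(s) = 0 (G(s) = -4*(s - s) = -4*0 = 0)
p = 9
R(g) = 2*g² (R(g) = (2*g)*g = 2*g²)
o(v) = 0 (o(v) = -0*9 = -3*0 = 0)
R(-14) + o(-16) = 2*(-14)² + 0 = 2*196 + 0 = 392 + 0 = 392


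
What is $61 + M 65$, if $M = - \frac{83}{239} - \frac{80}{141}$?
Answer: $\frac{52144}{33699} \approx 1.5473$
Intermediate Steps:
$M = - \frac{30823}{33699}$ ($M = \left(-83\right) \frac{1}{239} - \frac{80}{141} = - \frac{83}{239} - \frac{80}{141} = - \frac{30823}{33699} \approx -0.91466$)
$61 + M 65 = 61 - \frac{2003495}{33699} = \frac{52144}{33699}$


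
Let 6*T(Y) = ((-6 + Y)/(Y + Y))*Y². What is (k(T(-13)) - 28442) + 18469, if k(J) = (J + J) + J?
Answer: -39645/4 ≈ -9911.3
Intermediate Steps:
T(Y) = Y*(-6 + Y)/12 (T(Y) = (((-6 + Y)/(Y + Y))*Y²)/6 = (((-6 + Y)/((2*Y)))*Y²)/6 = (((-6 + Y)*(1/(2*Y)))*Y²)/6 = (((-6 + Y)/(2*Y))*Y²)/6 = (Y*(-6 + Y)/2)/6 = Y*(-6 + Y)/12)
k(J) = 3*J (k(J) = 2*J + J = 3*J)
(k(T(-13)) - 28442) + 18469 = (3*((1/12)*(-13)*(-6 - 13)) - 28442) + 18469 = (3*((1/12)*(-13)*(-19)) - 28442) + 18469 = (3*(247/12) - 28442) + 18469 = (247/4 - 28442) + 18469 = -113521/4 + 18469 = -39645/4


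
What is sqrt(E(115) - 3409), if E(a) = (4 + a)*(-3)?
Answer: I*sqrt(3766) ≈ 61.368*I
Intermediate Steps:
E(a) = -12 - 3*a
sqrt(E(115) - 3409) = sqrt((-12 - 3*115) - 3409) = sqrt((-12 - 345) - 3409) = sqrt(-357 - 3409) = sqrt(-3766) = I*sqrt(3766)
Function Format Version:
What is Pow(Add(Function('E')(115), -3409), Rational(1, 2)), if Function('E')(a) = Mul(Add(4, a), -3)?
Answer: Mul(I, Pow(3766, Rational(1, 2))) ≈ Mul(61.368, I)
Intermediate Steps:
Function('E')(a) = Add(-12, Mul(-3, a))
Pow(Add(Function('E')(115), -3409), Rational(1, 2)) = Pow(Add(Add(-12, Mul(-3, 115)), -3409), Rational(1, 2)) = Pow(Add(Add(-12, -345), -3409), Rational(1, 2)) = Pow(Add(-357, -3409), Rational(1, 2)) = Pow(-3766, Rational(1, 2)) = Mul(I, Pow(3766, Rational(1, 2)))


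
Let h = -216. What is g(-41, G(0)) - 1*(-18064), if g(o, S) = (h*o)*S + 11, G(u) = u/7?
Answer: 18075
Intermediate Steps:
G(u) = u/7 (G(u) = u*(1/7) = u/7)
g(o, S) = 11 - 216*S*o (g(o, S) = (-216*o)*S + 11 = -216*S*o + 11 = 11 - 216*S*o)
g(-41, G(0)) - 1*(-18064) = (11 - 216*(1/7)*0*(-41)) - 1*(-18064) = (11 - 216*0*(-41)) + 18064 = (11 + 0) + 18064 = 11 + 18064 = 18075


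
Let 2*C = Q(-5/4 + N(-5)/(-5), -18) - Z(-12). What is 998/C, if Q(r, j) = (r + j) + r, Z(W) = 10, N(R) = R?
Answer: -3992/57 ≈ -70.035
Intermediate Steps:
Q(r, j) = j + 2*r (Q(r, j) = (j + r) + r = j + 2*r)
C = -57/4 (C = ((-18 + 2*(-5/4 - 5/(-5))) - 1*10)/2 = ((-18 + 2*(-5*¼ - 5*(-⅕))) - 10)/2 = ((-18 + 2*(-5/4 + 1)) - 10)/2 = ((-18 + 2*(-¼)) - 10)/2 = ((-18 - ½) - 10)/2 = (-37/2 - 10)/2 = (½)*(-57/2) = -57/4 ≈ -14.250)
998/C = 998/(-57/4) = 998*(-4/57) = -3992/57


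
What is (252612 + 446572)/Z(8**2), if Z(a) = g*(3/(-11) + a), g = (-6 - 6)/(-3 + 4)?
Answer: -1922756/2103 ≈ -914.29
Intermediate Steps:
g = -12 (g = -12/1 = -12*1 = -12)
Z(a) = 36/11 - 12*a (Z(a) = -12*(3/(-11) + a) = -12*(3*(-1/11) + a) = -12*(-3/11 + a) = 36/11 - 12*a)
(252612 + 446572)/Z(8**2) = (252612 + 446572)/(36/11 - 12*8**2) = 699184/(36/11 - 12*64) = 699184/(36/11 - 768) = 699184/(-8412/11) = 699184*(-11/8412) = -1922756/2103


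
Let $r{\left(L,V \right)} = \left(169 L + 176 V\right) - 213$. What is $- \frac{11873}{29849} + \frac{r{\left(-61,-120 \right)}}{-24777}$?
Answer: $\frac{650304737}{739568673} \approx 0.8793$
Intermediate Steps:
$r{\left(L,V \right)} = -213 + 169 L + 176 V$
$- \frac{11873}{29849} + \frac{r{\left(-61,-120 \right)}}{-24777} = - \frac{11873}{29849} + \frac{-213 + 169 \left(-61\right) + 176 \left(-120\right)}{-24777} = \left(-11873\right) \frac{1}{29849} + \left(-213 - 10309 - 21120\right) \left(- \frac{1}{24777}\right) = - \frac{11873}{29849} - - \frac{31642}{24777} = - \frac{11873}{29849} + \frac{31642}{24777} = \frac{650304737}{739568673}$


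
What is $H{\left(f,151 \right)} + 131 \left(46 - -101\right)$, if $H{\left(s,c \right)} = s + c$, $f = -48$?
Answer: $19360$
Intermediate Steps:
$H{\left(s,c \right)} = c + s$
$H{\left(f,151 \right)} + 131 \left(46 - -101\right) = \left(151 - 48\right) + 131 \left(46 - -101\right) = 103 + 131 \left(46 + 101\right) = 103 + 131 \cdot 147 = 103 + 19257 = 19360$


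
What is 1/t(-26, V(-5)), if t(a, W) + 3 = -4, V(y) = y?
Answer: -⅐ ≈ -0.14286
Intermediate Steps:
t(a, W) = -7 (t(a, W) = -3 - 4 = -7)
1/t(-26, V(-5)) = 1/(-7) = -⅐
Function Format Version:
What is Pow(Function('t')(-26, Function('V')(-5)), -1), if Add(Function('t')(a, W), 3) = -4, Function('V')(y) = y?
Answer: Rational(-1, 7) ≈ -0.14286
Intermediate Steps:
Function('t')(a, W) = -7 (Function('t')(a, W) = Add(-3, -4) = -7)
Pow(Function('t')(-26, Function('V')(-5)), -1) = Pow(-7, -1) = Rational(-1, 7)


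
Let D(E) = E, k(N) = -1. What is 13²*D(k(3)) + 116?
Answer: -53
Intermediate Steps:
13²*D(k(3)) + 116 = 13²*(-1) + 116 = 169*(-1) + 116 = -169 + 116 = -53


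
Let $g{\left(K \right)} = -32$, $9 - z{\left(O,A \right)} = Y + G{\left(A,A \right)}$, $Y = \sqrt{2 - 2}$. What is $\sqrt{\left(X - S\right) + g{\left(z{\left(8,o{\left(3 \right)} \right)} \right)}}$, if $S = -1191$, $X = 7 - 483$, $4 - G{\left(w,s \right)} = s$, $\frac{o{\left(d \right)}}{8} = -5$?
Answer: $\sqrt{683} \approx 26.134$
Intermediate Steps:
$o{\left(d \right)} = -40$ ($o{\left(d \right)} = 8 \left(-5\right) = -40$)
$G{\left(w,s \right)} = 4 - s$
$Y = 0$ ($Y = \sqrt{0} = 0$)
$X = -476$
$z{\left(O,A \right)} = 5 + A$ ($z{\left(O,A \right)} = 9 - \left(0 - \left(-4 + A\right)\right) = 9 - \left(4 - A\right) = 9 + \left(-4 + A\right) = 5 + A$)
$\sqrt{\left(X - S\right) + g{\left(z{\left(8,o{\left(3 \right)} \right)} \right)}} = \sqrt{\left(-476 - -1191\right) - 32} = \sqrt{\left(-476 + 1191\right) - 32} = \sqrt{715 - 32} = \sqrt{683}$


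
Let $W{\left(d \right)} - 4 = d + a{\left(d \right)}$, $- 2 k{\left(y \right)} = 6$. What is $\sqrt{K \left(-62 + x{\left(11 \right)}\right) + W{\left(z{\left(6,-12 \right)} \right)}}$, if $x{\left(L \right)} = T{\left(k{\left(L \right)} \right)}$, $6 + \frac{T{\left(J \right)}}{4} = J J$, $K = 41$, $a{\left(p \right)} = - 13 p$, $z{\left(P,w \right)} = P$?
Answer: $i \sqrt{2118} \approx 46.022 i$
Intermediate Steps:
$k{\left(y \right)} = -3$ ($k{\left(y \right)} = \left(- \frac{1}{2}\right) 6 = -3$)
$W{\left(d \right)} = 4 - 12 d$ ($W{\left(d \right)} = 4 + \left(d - 13 d\right) = 4 - 12 d$)
$T{\left(J \right)} = -24 + 4 J^{2}$ ($T{\left(J \right)} = -24 + 4 J J = -24 + 4 J^{2}$)
$x{\left(L \right)} = 12$ ($x{\left(L \right)} = -24 + 4 \left(-3\right)^{2} = -24 + 4 \cdot 9 = -24 + 36 = 12$)
$\sqrt{K \left(-62 + x{\left(11 \right)}\right) + W{\left(z{\left(6,-12 \right)} \right)}} = \sqrt{41 \left(-62 + 12\right) + \left(4 - 72\right)} = \sqrt{41 \left(-50\right) + \left(4 - 72\right)} = \sqrt{-2050 - 68} = \sqrt{-2118} = i \sqrt{2118}$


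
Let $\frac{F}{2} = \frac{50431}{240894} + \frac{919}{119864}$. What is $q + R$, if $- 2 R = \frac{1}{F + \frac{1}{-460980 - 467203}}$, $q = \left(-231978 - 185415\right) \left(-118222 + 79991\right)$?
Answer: $\frac{46405620684850653875260467}{2908102880682151} \approx 1.5957 \cdot 10^{10}$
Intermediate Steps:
$q = 15957351783$ ($q = \left(-417393\right) \left(-38231\right) = 15957351783$)
$F = \frac{3133121485}{7218629604}$ ($F = 2 \left(\frac{50431}{240894} + \frac{919}{119864}\right) = 2 \cdot \frac{3133121485}{14437259208} = \frac{3133121485}{7218629604} \approx 0.43403$)
$R = - \frac{3350104640864766}{2908102880682151}$ ($R = - \frac{1}{2 \left(\frac{3133121485}{7218629604} + \frac{1}{-460980 - 467203}\right)} = - \frac{1}{2 \left(\frac{3133121485}{7218629604} + \frac{1}{-928183}\right)} = - \frac{1}{2 \left(\frac{3133121485}{7218629604} - \frac{1}{928183}\right)} = - \frac{1}{2 \cdot \frac{2908102880682151}{6700209281729532}} = \left(- \frac{1}{2}\right) \frac{6700209281729532}{2908102880682151} = - \frac{3350104640864766}{2908102880682151} \approx -1.152$)
$q + R = 15957351783 - \frac{3350104640864766}{2908102880682151} = \frac{46405620684850653875260467}{2908102880682151}$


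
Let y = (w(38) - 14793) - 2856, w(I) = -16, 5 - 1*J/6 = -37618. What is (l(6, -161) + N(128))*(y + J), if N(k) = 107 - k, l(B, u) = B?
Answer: -3121095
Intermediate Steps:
J = 225738 (J = 30 - 6*(-37618) = 30 + 225708 = 225738)
y = -17665 (y = (-16 - 14793) - 2856 = -14809 - 2856 = -17665)
(l(6, -161) + N(128))*(y + J) = (6 + (107 - 1*128))*(-17665 + 225738) = (6 + (107 - 128))*208073 = (6 - 21)*208073 = -15*208073 = -3121095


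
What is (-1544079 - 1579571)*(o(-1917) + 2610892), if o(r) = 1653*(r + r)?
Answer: 11640937691500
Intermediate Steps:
o(r) = 3306*r (o(r) = 1653*(2*r) = 3306*r)
(-1544079 - 1579571)*(o(-1917) + 2610892) = (-1544079 - 1579571)*(3306*(-1917) + 2610892) = -3123650*(-6337602 + 2610892) = -3123650*(-3726710) = 11640937691500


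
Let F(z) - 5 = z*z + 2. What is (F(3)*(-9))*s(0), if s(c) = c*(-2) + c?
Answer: 0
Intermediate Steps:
F(z) = 7 + z² (F(z) = 5 + (z*z + 2) = 5 + (z² + 2) = 5 + (2 + z²) = 7 + z²)
s(c) = -c (s(c) = -2*c + c = -c)
(F(3)*(-9))*s(0) = ((7 + 3²)*(-9))*(-1*0) = ((7 + 9)*(-9))*0 = (16*(-9))*0 = -144*0 = 0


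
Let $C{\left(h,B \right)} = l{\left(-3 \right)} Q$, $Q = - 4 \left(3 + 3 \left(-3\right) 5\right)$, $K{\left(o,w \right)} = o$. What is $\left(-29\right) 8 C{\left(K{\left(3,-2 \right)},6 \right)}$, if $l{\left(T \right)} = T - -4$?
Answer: $-38976$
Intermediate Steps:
$l{\left(T \right)} = 4 + T$ ($l{\left(T \right)} = T + 4 = 4 + T$)
$Q = 168$ ($Q = - 4 \left(3 - 45\right) = \left(-4\right) \left(-42\right) = 168$)
$C{\left(h,B \right)} = 168$ ($C{\left(h,B \right)} = \left(4 - 3\right) 168 = 1 \cdot 168 = 168$)
$\left(-29\right) 8 C{\left(K{\left(3,-2 \right)},6 \right)} = \left(-29\right) 8 \cdot 168 = \left(-232\right) 168 = -38976$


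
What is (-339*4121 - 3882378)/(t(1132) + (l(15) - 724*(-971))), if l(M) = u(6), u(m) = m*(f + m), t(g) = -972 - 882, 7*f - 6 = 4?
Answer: -36955779/4908362 ≈ -7.5291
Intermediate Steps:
f = 10/7 (f = 6/7 + (1/7)*4 = 6/7 + 4/7 = 10/7 ≈ 1.4286)
t(g) = -1854
u(m) = m*(10/7 + m)
l(M) = 312/7 (l(M) = (1/7)*6*(10 + 7*6) = (1/7)*6*(10 + 42) = (1/7)*6*52 = 312/7)
(-339*4121 - 3882378)/(t(1132) + (l(15) - 724*(-971))) = (-339*4121 - 3882378)/(-1854 + (312/7 - 724*(-971))) = (-1397019 - 3882378)/(-1854 + (312/7 + 703004)) = -5279397/(-1854 + 4921340/7) = -5279397/4908362/7 = -5279397*7/4908362 = -36955779/4908362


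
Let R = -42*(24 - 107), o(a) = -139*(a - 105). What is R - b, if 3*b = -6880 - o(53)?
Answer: 24566/3 ≈ 8188.7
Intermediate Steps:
o(a) = 14595 - 139*a (o(a) = -139*(-105 + a) = 14595 - 139*a)
R = 3486 (R = -42*(-83) = 3486)
b = -14108/3 (b = (-6880 - (14595 - 139*53))/3 = (-6880 - (14595 - 7367))/3 = (-6880 - 1*7228)/3 = (-6880 - 7228)/3 = (⅓)*(-14108) = -14108/3 ≈ -4702.7)
R - b = 3486 - 1*(-14108/3) = 3486 + 14108/3 = 24566/3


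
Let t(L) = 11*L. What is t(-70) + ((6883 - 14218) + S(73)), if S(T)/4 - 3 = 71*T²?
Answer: 1505343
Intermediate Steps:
S(T) = 12 + 284*T² (S(T) = 12 + 4*(71*T²) = 12 + 284*T²)
t(-70) + ((6883 - 14218) + S(73)) = 11*(-70) + ((6883 - 14218) + (12 + 284*73²)) = -770 + (-7335 + (12 + 284*5329)) = -770 + (-7335 + (12 + 1513436)) = -770 + (-7335 + 1513448) = -770 + 1506113 = 1505343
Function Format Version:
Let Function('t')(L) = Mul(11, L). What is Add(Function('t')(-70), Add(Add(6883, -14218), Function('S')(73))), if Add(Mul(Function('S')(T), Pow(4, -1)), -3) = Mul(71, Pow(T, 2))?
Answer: 1505343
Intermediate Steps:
Function('S')(T) = Add(12, Mul(284, Pow(T, 2))) (Function('S')(T) = Add(12, Mul(4, Mul(71, Pow(T, 2)))) = Add(12, Mul(284, Pow(T, 2))))
Add(Function('t')(-70), Add(Add(6883, -14218), Function('S')(73))) = Add(Mul(11, -70), Add(Add(6883, -14218), Add(12, Mul(284, Pow(73, 2))))) = Add(-770, Add(-7335, Add(12, Mul(284, 5329)))) = Add(-770, Add(-7335, Add(12, 1513436))) = Add(-770, Add(-7335, 1513448)) = Add(-770, 1506113) = 1505343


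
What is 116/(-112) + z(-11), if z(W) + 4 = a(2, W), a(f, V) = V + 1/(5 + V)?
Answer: -1361/84 ≈ -16.202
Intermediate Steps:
z(W) = -4 + (1 + W² + 5*W)/(5 + W)
116/(-112) + z(-11) = 116/(-112) + (-19 - 11 + (-11)²)/(5 - 11) = 116*(-1/112) + (-19 - 11 + 121)/(-6) = -29/28 - ⅙*91 = -29/28 - 91/6 = -1361/84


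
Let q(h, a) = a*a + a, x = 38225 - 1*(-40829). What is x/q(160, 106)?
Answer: 39527/5671 ≈ 6.9700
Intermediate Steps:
x = 79054 (x = 38225 + 40829 = 79054)
q(h, a) = a + a**2 (q(h, a) = a**2 + a = a + a**2)
x/q(160, 106) = 79054/((106*(1 + 106))) = 79054/((106*107)) = 79054/11342 = 79054*(1/11342) = 39527/5671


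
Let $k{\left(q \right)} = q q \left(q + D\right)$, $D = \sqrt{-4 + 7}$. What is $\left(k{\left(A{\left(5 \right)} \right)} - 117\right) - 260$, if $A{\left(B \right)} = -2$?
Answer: $-385 + 4 \sqrt{3} \approx -378.07$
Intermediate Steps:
$D = \sqrt{3} \approx 1.732$
$k{\left(q \right)} = q^{2} \left(q + \sqrt{3}\right)$ ($k{\left(q \right)} = q q \left(q + \sqrt{3}\right) = q^{2} \left(q + \sqrt{3}\right)$)
$\left(k{\left(A{\left(5 \right)} \right)} - 117\right) - 260 = \left(\left(-2\right)^{2} \left(-2 + \sqrt{3}\right) - 117\right) - 260 = \left(4 \left(-2 + \sqrt{3}\right) - 117\right) - 260 = \left(\left(-8 + 4 \sqrt{3}\right) - 117\right) - 260 = \left(-125 + 4 \sqrt{3}\right) - 260 = -385 + 4 \sqrt{3}$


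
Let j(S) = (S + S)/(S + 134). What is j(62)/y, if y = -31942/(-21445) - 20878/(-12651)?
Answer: 8410321545/41739520648 ≈ 0.20150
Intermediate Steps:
j(S) = 2*S/(134 + S) (j(S) = (2*S)/(134 + S) = 2*S/(134 + S))
y = 851826952/271300695 (y = -31942*(-1/21445) - 20878*(-1/12651) = 31942/21445 + 20878/12651 = 851826952/271300695 ≈ 3.1398)
j(62)/y = (2*62/(134 + 62))/(851826952/271300695) = (2*62/196)*(271300695/851826952) = (2*62*(1/196))*(271300695/851826952) = (31/49)*(271300695/851826952) = 8410321545/41739520648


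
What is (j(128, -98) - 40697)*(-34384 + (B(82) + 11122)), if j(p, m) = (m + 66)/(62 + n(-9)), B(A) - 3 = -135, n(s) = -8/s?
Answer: 269437938630/283 ≈ 9.5208e+8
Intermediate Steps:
B(A) = -132 (B(A) = 3 - 135 = -132)
j(p, m) = 297/283 + 9*m/566 (j(p, m) = (m + 66)/(62 - 8/(-9)) = (66 + m)/(62 - 8*(-⅑)) = (66 + m)/(62 + 8/9) = (66 + m)/(566/9) = (66 + m)*(9/566) = 297/283 + 9*m/566)
(j(128, -98) - 40697)*(-34384 + (B(82) + 11122)) = ((297/283 + (9/566)*(-98)) - 40697)*(-34384 + (-132 + 11122)) = ((297/283 - 441/283) - 40697)*(-34384 + 10990) = (-144/283 - 40697)*(-23394) = -11517395/283*(-23394) = 269437938630/283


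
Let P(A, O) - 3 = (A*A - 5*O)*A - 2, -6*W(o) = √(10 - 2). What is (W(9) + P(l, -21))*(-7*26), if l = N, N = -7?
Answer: 196014 + 182*√2/3 ≈ 1.9610e+5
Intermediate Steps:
W(o) = -√2/3 (W(o) = -√(10 - 2)/6 = -√2/3)
l = -7
P(A, O) = 1 + A*(A² - 5*O) (P(A, O) = 3 + ((A*A - 5*O)*A - 2) = 3 + ((A² - 5*O)*A - 2) = 3 + (A*(A² - 5*O) - 2) = 3 + (-2 + A*(A² - 5*O)) = 1 + A*(A² - 5*O))
(W(9) + P(l, -21))*(-7*26) = (-√2/3 + (1 + (-7)³ - 5*(-7)*(-21)))*(-7*26) = (-√2/3 + (1 - 343 - 735))*(-182) = (-√2/3 - 1077)*(-182) = (-1077 - √2/3)*(-182) = 196014 + 182*√2/3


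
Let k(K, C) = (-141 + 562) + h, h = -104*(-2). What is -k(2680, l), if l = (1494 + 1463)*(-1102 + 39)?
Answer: -629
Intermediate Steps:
h = 208
l = -3143291 (l = 2957*(-1063) = -3143291)
k(K, C) = 629 (k(K, C) = (-141 + 562) + 208 = 421 + 208 = 629)
-k(2680, l) = -1*629 = -629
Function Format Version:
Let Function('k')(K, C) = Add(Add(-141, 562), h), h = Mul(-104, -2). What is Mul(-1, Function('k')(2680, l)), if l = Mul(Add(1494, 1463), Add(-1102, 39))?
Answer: -629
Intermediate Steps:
h = 208
l = -3143291 (l = Mul(2957, -1063) = -3143291)
Function('k')(K, C) = 629 (Function('k')(K, C) = Add(Add(-141, 562), 208) = Add(421, 208) = 629)
Mul(-1, Function('k')(2680, l)) = Mul(-1, 629) = -629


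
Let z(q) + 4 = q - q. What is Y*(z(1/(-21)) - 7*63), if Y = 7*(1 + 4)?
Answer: -15575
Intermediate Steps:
z(q) = -4 (z(q) = -4 + (q - q) = -4 + 0 = -4)
Y = 35 (Y = 7*5 = 35)
Y*(z(1/(-21)) - 7*63) = 35*(-4 - 7*63) = 35*(-4 - 441) = 35*(-445) = -15575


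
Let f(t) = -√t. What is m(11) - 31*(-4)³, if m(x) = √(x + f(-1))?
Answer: 1984 + √(11 - I) ≈ 1987.3 - 0.1506*I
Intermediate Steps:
m(x) = √(x - I) (m(x) = √(x - √(-1)) = √(x - I))
m(11) - 31*(-4)³ = √(11 - I) - 31*(-4)³ = √(11 - I) - 31*(-64) = √(11 - I) + 1984 = 1984 + √(11 - I)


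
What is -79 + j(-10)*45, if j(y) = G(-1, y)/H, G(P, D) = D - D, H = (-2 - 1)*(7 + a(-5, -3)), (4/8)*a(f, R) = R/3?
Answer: -79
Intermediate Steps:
a(f, R) = 2*R/3 (a(f, R) = 2*(R/3) = 2*R/3)
H = -15 (H = (-2 - 1)*(7 + (⅔)*(-3)) = -3*(7 - 2) = -3*5 = -15)
G(P, D) = 0
j(y) = 0 (j(y) = 0/(-15) = 0*(-1/15) = 0)
-79 + j(-10)*45 = -79 + 0*45 = -79 + 0 = -79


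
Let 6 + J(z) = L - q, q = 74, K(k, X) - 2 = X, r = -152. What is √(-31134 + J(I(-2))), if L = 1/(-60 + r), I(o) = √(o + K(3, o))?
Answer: 11*I*√2898517/106 ≈ 176.67*I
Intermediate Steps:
K(k, X) = 2 + X
I(o) = √(2 + 2*o) (I(o) = √(o + (2 + o)) = √(2 + 2*o))
L = -1/212 (L = 1/(-60 - 152) = 1/(-212) = -1/212 ≈ -0.0047170)
J(z) = -16961/212 (J(z) = -6 + (-1/212 - 1*74) = -6 + (-1/212 - 74) = -6 - 15689/212 = -16961/212)
√(-31134 + J(I(-2))) = √(-31134 - 16961/212) = √(-6617369/212) = 11*I*√2898517/106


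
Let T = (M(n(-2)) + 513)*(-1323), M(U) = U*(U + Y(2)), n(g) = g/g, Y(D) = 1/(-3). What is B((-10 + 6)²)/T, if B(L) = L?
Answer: -16/679581 ≈ -2.3544e-5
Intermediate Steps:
Y(D) = -⅓
n(g) = 1
M(U) = U*(-⅓ + U) (M(U) = U*(U - ⅓) = U*(-⅓ + U))
T = -679581 (T = (1*(-⅓ + 1) + 513)*(-1323) = (1*(⅔) + 513)*(-1323) = (⅔ + 513)*(-1323) = (1541/3)*(-1323) = -679581)
B((-10 + 6)²)/T = (-10 + 6)²/(-679581) = (-4)²*(-1/679581) = 16*(-1/679581) = -16/679581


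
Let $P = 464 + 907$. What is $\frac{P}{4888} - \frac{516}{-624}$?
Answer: $\frac{5413}{4888} \approx 1.1074$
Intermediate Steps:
$P = 1371$
$\frac{P}{4888} - \frac{516}{-624} = \frac{1371}{4888} - \frac{516}{-624} = 1371 \cdot \frac{1}{4888} - - \frac{43}{52} = \frac{1371}{4888} + \frac{43}{52} = \frac{5413}{4888}$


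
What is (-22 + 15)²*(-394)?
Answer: -19306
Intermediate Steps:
(-22 + 15)²*(-394) = (-7)²*(-394) = 49*(-394) = -19306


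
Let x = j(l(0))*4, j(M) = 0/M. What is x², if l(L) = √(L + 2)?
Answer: 0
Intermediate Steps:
l(L) = √(2 + L)
j(M) = 0
x = 0 (x = 0*4 = 0)
x² = 0² = 0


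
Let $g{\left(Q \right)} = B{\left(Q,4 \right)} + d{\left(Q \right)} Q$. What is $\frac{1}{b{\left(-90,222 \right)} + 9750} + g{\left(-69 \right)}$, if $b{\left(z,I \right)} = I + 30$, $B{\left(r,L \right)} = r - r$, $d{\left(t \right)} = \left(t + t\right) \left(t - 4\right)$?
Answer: $- \frac{6952450211}{10002} \approx -6.9511 \cdot 10^{5}$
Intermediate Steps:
$d{\left(t \right)} = 2 t \left(-4 + t\right)$
$B{\left(r,L \right)} = 0$
$b{\left(z,I \right)} = 30 + I$
$g{\left(Q \right)} = 2 Q^{2} \left(-4 + Q\right)$ ($g{\left(Q \right)} = 0 + 2 Q \left(-4 + Q\right) Q = 0 + 2 Q^{2} \left(-4 + Q\right) = 2 Q^{2} \left(-4 + Q\right)$)
$\frac{1}{b{\left(-90,222 \right)} + 9750} + g{\left(-69 \right)} = \frac{1}{\left(30 + 222\right) + 9750} + 2 \left(-69\right)^{2} \left(-4 - 69\right) = \frac{1}{252 + 9750} + 2 \cdot 4761 \left(-73\right) = \frac{1}{10002} - 695106 = - \frac{6952450211}{10002}$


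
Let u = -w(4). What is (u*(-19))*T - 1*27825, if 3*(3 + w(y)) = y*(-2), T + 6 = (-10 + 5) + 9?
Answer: -82829/3 ≈ -27610.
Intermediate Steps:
T = -2 (T = -6 + ((-10 + 5) + 9) = -6 + (-5 + 9) = -6 + 4 = -2)
w(y) = -3 - 2*y/3 (w(y) = -3 + (y*(-2))/3 = -3 + (-2*y)/3 = -3 - 2*y/3)
u = 17/3 (u = -(-3 - 2/3*4) = -(-3 - 8/3) = -1*(-17/3) = 17/3 ≈ 5.6667)
(u*(-19))*T - 1*27825 = ((17/3)*(-19))*(-2) - 1*27825 = -323/3*(-2) - 27825 = 646/3 - 27825 = -82829/3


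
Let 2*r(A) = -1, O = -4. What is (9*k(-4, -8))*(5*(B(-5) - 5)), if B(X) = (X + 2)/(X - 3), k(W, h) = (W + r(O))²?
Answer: -134865/32 ≈ -4214.5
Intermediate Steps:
r(A) = -½ (r(A) = (½)*(-1) = -½)
k(W, h) = (-½ + W)² (k(W, h) = (W - ½)² = (-½ + W)²)
B(X) = (2 + X)/(-3 + X)
(9*k(-4, -8))*(5*(B(-5) - 5)) = (9*((-1 + 2*(-4))²/4))*(5*((2 - 5)/(-3 - 5) - 5)) = (9*((-1 - 8)²/4))*(5*(-3/(-8) - 5)) = (9*((¼)*(-9)²))*(5*(-⅛*(-3) - 5)) = (9*((¼)*81))*(5*(3/8 - 5)) = (9*(81/4))*(5*(-37/8)) = (729/4)*(-185/8) = -134865/32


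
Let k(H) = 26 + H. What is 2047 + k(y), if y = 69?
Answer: 2142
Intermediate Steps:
2047 + k(y) = 2047 + (26 + 69) = 2047 + 95 = 2142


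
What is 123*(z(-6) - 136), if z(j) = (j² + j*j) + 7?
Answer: -7011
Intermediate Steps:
z(j) = 7 + 2*j² (z(j) = (j² + j²) + 7 = 2*j² + 7 = 7 + 2*j²)
123*(z(-6) - 136) = 123*((7 + 2*(-6)²) - 136) = 123*((7 + 2*36) - 136) = 123*((7 + 72) - 136) = 123*(79 - 136) = 123*(-57) = -7011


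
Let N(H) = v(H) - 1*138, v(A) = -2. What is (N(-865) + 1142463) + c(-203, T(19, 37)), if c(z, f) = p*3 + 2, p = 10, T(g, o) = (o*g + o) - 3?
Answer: 1142355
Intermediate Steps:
T(g, o) = -3 + o + g*o (T(g, o) = (g*o + o) - 3 = (o + g*o) - 3 = -3 + o + g*o)
N(H) = -140 (N(H) = -2 - 1*138 = -2 - 138 = -140)
c(z, f) = 32 (c(z, f) = 10*3 + 2 = 30 + 2 = 32)
(N(-865) + 1142463) + c(-203, T(19, 37)) = (-140 + 1142463) + 32 = 1142323 + 32 = 1142355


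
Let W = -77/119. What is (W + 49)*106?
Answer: 87132/17 ≈ 5125.4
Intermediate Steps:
W = -11/17 (W = -77*1/119 = -11/17 ≈ -0.64706)
(W + 49)*106 = (-11/17 + 49)*106 = (822/17)*106 = 87132/17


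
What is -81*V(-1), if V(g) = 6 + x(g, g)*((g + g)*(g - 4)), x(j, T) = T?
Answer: 324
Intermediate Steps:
V(g) = 6 + 2*g²*(-4 + g) (V(g) = 6 + g*((g + g)*(g - 4)) = 6 + g*((2*g)*(-4 + g)) = 6 + g*(2*g*(-4 + g)) = 6 + 2*g²*(-4 + g))
-81*V(-1) = -81*(6 - 8*(-1)² + 2*(-1)³) = -81*(6 - 8*1 + 2*(-1)) = -81*(6 - 8 - 2) = -81*(-4) = 324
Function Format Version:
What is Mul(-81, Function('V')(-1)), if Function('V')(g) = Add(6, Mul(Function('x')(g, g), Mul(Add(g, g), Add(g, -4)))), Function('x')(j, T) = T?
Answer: 324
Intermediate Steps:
Function('V')(g) = Add(6, Mul(2, Pow(g, 2), Add(-4, g))) (Function('V')(g) = Add(6, Mul(g, Mul(Add(g, g), Add(g, -4)))) = Add(6, Mul(g, Mul(Mul(2, g), Add(-4, g)))) = Add(6, Mul(g, Mul(2, g, Add(-4, g)))) = Add(6, Mul(2, Pow(g, 2), Add(-4, g))))
Mul(-81, Function('V')(-1)) = Mul(-81, Add(6, Mul(-8, Pow(-1, 2)), Mul(2, Pow(-1, 3)))) = Mul(-81, Add(6, Mul(-8, 1), Mul(2, -1))) = Mul(-81, Add(6, -8, -2)) = Mul(-81, -4) = 324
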